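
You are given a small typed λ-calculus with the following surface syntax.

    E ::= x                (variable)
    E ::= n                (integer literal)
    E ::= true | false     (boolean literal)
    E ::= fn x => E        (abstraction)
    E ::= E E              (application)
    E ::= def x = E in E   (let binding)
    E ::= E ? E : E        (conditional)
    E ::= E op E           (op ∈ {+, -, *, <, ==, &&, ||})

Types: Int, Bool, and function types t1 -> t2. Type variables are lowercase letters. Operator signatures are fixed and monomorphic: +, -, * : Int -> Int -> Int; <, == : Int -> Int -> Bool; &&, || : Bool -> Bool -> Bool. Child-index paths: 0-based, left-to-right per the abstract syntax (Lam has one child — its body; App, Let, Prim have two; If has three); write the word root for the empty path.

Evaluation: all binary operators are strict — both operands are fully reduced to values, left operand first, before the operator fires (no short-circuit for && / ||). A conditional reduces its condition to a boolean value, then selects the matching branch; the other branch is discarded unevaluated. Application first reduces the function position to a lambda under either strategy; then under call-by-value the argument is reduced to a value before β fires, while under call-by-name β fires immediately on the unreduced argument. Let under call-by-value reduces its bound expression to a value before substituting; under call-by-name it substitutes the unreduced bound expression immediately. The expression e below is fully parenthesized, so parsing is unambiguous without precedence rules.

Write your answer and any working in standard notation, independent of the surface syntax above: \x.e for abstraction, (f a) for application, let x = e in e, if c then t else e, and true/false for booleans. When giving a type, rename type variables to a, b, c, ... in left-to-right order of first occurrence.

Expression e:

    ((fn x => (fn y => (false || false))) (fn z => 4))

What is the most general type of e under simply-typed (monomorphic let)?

Working:
  unify Bool ~ Bool
  unify Bool ~ Bool
\y._ : b -> Bool
\x._ : a -> b -> Bool
\z._ : c -> Int
  unify a -> b -> Bool ~ (c -> Int) -> d
  unify a ~ c -> Int
  unify b -> Bool ~ d
_ _ : b -> Bool

Answer: a -> Bool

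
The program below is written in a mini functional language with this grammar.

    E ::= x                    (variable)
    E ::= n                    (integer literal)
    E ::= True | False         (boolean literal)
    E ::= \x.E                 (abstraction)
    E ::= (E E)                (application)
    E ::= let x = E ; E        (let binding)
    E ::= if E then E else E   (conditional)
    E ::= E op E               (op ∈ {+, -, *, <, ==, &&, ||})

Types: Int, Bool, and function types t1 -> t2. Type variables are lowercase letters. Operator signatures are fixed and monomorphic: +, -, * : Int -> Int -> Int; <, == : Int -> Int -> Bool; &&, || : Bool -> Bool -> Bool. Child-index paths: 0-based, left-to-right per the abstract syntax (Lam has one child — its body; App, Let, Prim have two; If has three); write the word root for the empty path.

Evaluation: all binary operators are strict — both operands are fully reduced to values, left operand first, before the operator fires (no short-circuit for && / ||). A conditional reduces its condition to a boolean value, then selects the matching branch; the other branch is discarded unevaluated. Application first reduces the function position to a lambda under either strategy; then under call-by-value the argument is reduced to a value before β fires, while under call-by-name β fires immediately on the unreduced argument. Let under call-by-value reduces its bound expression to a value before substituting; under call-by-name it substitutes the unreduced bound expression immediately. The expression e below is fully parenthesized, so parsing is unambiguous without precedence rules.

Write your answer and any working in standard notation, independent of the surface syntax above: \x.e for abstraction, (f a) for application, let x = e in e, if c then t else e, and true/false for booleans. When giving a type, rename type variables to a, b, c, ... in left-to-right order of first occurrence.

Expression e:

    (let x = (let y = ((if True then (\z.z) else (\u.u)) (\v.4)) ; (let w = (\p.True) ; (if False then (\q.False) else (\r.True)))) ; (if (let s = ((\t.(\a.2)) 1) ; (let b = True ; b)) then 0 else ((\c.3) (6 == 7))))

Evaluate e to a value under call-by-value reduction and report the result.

Answer: 0

Trace:
step 0: (let x = (let y = ((if true then (\z.z) else (\u.u)) (\v.4)) in (let w = (\p.true) in (if false then (\q.false) else (\r.true)))) in (if (let s = ((\t.(\a.2)) 1) in (let b = true in b)) then 0 else ((\c.3) (6 == 7))))
step 1: [if@0.0.0] (let x = (let y = ((\z.z) (\v.4)) in (let w = (\p.true) in (if false then (\q.false) else (\r.true)))) in (if (let s = ((\t.(\a.2)) 1) in (let b = true in b)) then 0 else ((\c.3) (6 == 7))))
step 2: [beta@0.0] (let x = (let y = (\v.4) in (let w = (\p.true) in (if false then (\q.false) else (\r.true)))) in (if (let s = ((\t.(\a.2)) 1) in (let b = true in b)) then 0 else ((\c.3) (6 == 7))))
step 3: [let@0] (let x = (let w = (\p.true) in (if false then (\q.false) else (\r.true))) in (if (let s = ((\t.(\a.2)) 1) in (let b = true in b)) then 0 else ((\c.3) (6 == 7))))
step 4: [let@0] (let x = (if false then (\q.false) else (\r.true)) in (if (let s = ((\t.(\a.2)) 1) in (let b = true in b)) then 0 else ((\c.3) (6 == 7))))
step 5: [if@0] (let x = (\r.true) in (if (let s = ((\t.(\a.2)) 1) in (let b = true in b)) then 0 else ((\c.3) (6 == 7))))
step 6: [let@root] (if (let s = ((\t.(\a.2)) 1) in (let b = true in b)) then 0 else ((\c.3) (6 == 7)))
step 7: [beta@0.0] (if (let s = (\a.2) in (let b = true in b)) then 0 else ((\c.3) (6 == 7)))
step 8: [let@0] (if (let b = true in b) then 0 else ((\c.3) (6 == 7)))
step 9: [let@0] (if true then 0 else ((\c.3) (6 == 7)))
step 10: [if@root] 0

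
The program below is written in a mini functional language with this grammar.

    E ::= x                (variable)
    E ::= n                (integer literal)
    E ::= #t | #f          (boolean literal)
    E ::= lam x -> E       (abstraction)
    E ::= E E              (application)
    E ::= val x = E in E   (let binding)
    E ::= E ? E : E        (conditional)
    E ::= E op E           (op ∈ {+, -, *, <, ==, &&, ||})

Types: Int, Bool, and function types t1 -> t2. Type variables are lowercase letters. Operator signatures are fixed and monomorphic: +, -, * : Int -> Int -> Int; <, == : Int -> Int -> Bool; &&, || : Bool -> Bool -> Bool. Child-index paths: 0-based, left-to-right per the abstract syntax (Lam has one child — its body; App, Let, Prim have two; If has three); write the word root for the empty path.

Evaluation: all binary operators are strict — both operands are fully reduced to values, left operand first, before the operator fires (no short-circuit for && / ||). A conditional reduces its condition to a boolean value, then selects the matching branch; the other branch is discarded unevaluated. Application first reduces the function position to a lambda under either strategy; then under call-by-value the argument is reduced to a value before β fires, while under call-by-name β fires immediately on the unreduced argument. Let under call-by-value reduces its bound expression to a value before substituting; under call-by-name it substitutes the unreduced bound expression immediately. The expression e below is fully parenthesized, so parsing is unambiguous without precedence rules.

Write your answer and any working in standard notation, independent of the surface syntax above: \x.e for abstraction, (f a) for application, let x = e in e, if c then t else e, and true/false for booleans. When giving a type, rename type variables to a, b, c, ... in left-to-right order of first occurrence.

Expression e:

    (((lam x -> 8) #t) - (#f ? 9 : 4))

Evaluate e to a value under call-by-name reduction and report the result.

Answer: 4

Trace:
step 0: (((\x.8) true) - (if false then 9 else 4))
step 1: [beta@0] (8 - (if false then 9 else 4))
step 2: [if@1] (8 - 4)
step 3: [delta@root] 4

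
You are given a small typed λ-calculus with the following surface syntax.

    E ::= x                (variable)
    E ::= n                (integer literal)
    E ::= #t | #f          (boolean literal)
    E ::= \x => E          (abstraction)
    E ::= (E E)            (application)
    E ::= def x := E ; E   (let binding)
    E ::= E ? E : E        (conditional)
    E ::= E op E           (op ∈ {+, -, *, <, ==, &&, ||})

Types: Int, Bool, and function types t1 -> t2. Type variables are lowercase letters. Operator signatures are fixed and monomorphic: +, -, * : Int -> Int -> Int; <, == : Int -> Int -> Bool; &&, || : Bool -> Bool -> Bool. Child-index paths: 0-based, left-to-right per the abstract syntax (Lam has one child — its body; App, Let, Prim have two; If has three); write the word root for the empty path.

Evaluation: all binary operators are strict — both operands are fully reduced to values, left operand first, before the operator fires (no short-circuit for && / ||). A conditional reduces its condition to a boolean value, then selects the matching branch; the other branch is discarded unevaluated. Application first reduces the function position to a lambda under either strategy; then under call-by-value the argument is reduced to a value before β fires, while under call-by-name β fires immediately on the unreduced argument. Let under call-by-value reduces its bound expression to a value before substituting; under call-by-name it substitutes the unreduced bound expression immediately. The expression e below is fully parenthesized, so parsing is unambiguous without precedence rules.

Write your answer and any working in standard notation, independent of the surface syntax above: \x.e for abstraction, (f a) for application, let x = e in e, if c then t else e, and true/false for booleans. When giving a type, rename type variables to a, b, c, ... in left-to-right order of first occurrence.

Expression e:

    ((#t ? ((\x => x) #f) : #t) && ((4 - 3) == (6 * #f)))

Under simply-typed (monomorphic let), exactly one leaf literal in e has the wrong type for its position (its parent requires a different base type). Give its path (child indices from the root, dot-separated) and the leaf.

Answer: 1.1.1 : false

Trace:
  unify Bool ~ Bool
x : a
\x._ : a -> a
  unify a -> a ~ Bool -> b
  unify a ~ Bool
  unify Bool ~ b
_ _ : Bool
  unify Bool ~ Bool
  unify Bool ~ Bool
  unify Int ~ Int
  unify Int ~ Int
  unify Int ~ Int
  unify Int ~ Int
  unify Bool ~ Int
  FAIL: mismatch Bool ~ Int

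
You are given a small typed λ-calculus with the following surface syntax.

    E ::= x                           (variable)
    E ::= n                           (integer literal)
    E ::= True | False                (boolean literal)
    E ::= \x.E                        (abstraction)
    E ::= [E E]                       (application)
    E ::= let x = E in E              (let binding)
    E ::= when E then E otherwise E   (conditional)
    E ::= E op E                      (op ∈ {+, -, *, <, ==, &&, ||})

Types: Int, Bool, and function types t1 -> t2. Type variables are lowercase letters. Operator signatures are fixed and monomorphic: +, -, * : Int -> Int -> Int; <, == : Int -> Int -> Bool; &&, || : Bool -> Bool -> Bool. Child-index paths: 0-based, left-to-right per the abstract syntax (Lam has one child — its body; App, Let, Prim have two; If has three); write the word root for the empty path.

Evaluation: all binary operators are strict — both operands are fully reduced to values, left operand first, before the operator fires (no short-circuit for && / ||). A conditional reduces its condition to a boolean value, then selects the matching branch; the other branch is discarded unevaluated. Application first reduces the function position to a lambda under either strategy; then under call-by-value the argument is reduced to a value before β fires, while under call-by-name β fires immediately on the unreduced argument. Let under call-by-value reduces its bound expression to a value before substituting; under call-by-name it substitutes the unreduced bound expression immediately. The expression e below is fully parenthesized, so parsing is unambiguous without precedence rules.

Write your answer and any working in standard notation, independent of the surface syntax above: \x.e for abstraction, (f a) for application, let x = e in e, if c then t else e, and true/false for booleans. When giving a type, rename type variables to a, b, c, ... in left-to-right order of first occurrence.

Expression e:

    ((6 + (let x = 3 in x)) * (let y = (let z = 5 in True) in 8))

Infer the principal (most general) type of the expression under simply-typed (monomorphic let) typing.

Answer: Int

Trace:
  unify Int ~ Int
let x : Int
x : Int
  unify Int ~ Int
  unify Int ~ Int
let z : Int
let y : Bool
  unify Int ~ Int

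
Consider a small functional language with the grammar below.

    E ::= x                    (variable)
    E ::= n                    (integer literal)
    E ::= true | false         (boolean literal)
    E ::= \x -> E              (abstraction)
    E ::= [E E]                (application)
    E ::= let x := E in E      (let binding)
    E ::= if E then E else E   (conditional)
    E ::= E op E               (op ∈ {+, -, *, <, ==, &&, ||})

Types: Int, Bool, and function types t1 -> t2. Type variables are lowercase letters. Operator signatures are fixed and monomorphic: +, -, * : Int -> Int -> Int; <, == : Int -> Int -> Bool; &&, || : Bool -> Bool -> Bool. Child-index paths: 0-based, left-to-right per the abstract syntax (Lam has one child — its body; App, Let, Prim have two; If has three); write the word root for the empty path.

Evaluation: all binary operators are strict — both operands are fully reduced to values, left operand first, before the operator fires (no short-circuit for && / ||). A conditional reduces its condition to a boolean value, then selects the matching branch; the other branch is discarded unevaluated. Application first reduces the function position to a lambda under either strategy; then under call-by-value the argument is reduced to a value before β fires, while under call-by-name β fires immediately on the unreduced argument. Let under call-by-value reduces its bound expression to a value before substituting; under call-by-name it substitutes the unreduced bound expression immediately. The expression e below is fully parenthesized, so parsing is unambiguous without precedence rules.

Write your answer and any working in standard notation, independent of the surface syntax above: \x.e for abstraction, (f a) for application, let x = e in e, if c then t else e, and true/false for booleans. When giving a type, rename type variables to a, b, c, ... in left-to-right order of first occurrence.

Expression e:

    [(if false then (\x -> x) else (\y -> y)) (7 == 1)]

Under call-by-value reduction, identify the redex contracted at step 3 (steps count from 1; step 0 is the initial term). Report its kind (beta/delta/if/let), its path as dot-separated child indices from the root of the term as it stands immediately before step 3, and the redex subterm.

Answer: beta at root : ((\y.y) false)

Derivation:
step 0: ((if false then (\x.x) else (\y.y)) (7 == 1))
step 1: [if@0] ((\y.y) (7 == 1))
step 2: [delta@1] ((\y.y) false)
step 3: [beta@root] false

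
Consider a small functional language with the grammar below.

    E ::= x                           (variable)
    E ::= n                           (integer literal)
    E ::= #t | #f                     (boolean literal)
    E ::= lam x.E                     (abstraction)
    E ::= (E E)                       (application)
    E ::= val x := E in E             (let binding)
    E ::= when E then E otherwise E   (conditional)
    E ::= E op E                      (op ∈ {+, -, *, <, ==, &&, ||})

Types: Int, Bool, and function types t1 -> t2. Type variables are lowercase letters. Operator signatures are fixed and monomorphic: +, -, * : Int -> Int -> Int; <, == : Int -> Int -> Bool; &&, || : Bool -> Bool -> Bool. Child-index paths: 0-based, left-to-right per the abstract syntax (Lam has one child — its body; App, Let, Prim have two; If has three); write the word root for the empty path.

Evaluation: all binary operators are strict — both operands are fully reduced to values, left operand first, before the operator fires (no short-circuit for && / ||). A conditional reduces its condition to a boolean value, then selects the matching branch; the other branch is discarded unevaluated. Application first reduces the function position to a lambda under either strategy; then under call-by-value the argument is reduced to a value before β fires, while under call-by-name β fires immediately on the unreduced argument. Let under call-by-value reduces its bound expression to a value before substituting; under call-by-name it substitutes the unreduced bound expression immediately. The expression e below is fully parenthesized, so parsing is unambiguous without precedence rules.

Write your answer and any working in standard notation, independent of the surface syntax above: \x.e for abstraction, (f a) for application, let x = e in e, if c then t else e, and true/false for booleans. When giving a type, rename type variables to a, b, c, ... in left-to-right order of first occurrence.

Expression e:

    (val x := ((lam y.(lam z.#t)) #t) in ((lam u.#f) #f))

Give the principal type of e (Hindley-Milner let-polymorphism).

Answer: Bool

Working:
\z._ : b -> Bool
\y._ : a -> b -> Bool
  unify a -> b -> Bool ~ Bool -> c
  unify a ~ Bool
  unify b -> Bool ~ c
_ _ : b -> Bool
let x : forall. b -> Bool
\u._ : d -> Bool
  unify d -> Bool ~ Bool -> e
  unify d ~ Bool
  unify Bool ~ e
_ _ : Bool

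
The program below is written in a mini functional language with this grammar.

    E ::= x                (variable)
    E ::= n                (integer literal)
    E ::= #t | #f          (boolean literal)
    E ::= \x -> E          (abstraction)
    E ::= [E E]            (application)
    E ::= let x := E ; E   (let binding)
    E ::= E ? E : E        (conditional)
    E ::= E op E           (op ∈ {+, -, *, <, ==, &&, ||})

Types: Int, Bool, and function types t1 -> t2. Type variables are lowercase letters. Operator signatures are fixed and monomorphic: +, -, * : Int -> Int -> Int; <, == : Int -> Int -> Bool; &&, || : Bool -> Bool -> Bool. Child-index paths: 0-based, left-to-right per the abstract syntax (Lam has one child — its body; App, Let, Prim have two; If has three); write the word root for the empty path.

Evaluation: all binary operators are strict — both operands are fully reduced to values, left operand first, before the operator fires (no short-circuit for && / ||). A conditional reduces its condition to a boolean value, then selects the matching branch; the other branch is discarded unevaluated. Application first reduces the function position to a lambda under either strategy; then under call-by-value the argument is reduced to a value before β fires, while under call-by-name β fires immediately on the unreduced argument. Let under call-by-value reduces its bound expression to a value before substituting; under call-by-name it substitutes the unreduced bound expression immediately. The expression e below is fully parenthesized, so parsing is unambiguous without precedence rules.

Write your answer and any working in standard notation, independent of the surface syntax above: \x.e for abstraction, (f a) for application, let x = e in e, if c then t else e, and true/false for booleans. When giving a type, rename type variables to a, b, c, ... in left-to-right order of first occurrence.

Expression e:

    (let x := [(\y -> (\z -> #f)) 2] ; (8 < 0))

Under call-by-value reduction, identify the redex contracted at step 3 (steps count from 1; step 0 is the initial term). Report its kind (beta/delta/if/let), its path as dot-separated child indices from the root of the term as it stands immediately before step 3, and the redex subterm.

Answer: delta at root : (8 < 0)

Derivation:
step 0: (let x = ((\y.(\z.false)) 2) in (8 < 0))
step 1: [beta@0] (let x = (\z.false) in (8 < 0))
step 2: [let@root] (8 < 0)
step 3: [delta@root] false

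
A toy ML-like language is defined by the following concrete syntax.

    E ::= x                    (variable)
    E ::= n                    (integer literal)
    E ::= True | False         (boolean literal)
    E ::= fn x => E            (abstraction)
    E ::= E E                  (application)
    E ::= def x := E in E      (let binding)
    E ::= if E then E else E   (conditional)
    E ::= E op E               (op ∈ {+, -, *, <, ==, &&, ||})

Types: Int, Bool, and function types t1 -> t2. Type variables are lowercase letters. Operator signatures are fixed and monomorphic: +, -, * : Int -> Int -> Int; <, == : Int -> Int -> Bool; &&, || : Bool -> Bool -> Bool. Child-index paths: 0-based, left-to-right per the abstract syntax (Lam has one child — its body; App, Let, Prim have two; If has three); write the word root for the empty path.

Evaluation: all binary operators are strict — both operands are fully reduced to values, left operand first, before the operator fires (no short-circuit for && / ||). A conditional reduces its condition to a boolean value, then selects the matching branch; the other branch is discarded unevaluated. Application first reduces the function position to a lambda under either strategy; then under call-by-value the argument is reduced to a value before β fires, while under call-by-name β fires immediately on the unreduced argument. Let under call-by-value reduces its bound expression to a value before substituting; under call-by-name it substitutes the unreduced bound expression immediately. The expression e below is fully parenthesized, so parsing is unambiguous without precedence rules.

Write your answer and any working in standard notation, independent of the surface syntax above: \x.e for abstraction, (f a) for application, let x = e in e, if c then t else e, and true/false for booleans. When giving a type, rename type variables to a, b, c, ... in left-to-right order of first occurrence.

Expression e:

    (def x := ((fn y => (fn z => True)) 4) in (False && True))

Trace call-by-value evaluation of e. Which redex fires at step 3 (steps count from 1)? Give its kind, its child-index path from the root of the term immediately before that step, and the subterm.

Working:
step 0: (let x = ((\y.(\z.true)) 4) in (false && true))
step 1: [beta@0] (let x = (\z.true) in (false && true))
step 2: [let@root] (false && true)
step 3: [delta@root] false

Answer: delta at root : (false && true)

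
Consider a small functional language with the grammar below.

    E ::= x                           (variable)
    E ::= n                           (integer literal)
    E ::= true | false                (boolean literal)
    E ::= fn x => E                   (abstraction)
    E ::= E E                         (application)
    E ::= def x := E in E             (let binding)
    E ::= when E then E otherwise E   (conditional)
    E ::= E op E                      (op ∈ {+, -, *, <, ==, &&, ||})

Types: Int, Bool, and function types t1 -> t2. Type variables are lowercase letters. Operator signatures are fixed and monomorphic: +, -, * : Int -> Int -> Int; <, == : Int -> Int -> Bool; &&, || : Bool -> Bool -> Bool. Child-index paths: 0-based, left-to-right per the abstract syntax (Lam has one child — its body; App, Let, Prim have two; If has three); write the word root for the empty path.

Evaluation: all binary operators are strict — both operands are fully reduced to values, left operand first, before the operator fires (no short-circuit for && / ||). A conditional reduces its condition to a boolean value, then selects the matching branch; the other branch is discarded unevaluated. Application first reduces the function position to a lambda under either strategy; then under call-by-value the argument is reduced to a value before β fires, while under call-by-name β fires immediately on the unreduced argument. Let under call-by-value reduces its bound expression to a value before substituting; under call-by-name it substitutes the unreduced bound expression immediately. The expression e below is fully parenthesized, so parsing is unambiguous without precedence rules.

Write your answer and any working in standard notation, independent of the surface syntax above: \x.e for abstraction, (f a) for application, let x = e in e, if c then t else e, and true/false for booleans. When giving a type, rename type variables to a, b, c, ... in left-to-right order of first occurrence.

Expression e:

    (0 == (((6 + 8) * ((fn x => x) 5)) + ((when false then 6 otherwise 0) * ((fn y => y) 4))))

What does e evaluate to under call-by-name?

Derivation:
step 0: (0 == (((6 + 8) * ((\x.x) 5)) + ((if false then 6 else 0) * ((\y.y) 4))))
step 1: [delta@1.0.0] (0 == ((14 * ((\x.x) 5)) + ((if false then 6 else 0) * ((\y.y) 4))))
step 2: [beta@1.0.1] (0 == ((14 * 5) + ((if false then 6 else 0) * ((\y.y) 4))))
step 3: [delta@1.0] (0 == (70 + ((if false then 6 else 0) * ((\y.y) 4))))
step 4: [if@1.1.0] (0 == (70 + (0 * ((\y.y) 4))))
step 5: [beta@1.1.1] (0 == (70 + (0 * 4)))
step 6: [delta@1.1] (0 == (70 + 0))
step 7: [delta@1] (0 == 70)
step 8: [delta@root] false

Answer: false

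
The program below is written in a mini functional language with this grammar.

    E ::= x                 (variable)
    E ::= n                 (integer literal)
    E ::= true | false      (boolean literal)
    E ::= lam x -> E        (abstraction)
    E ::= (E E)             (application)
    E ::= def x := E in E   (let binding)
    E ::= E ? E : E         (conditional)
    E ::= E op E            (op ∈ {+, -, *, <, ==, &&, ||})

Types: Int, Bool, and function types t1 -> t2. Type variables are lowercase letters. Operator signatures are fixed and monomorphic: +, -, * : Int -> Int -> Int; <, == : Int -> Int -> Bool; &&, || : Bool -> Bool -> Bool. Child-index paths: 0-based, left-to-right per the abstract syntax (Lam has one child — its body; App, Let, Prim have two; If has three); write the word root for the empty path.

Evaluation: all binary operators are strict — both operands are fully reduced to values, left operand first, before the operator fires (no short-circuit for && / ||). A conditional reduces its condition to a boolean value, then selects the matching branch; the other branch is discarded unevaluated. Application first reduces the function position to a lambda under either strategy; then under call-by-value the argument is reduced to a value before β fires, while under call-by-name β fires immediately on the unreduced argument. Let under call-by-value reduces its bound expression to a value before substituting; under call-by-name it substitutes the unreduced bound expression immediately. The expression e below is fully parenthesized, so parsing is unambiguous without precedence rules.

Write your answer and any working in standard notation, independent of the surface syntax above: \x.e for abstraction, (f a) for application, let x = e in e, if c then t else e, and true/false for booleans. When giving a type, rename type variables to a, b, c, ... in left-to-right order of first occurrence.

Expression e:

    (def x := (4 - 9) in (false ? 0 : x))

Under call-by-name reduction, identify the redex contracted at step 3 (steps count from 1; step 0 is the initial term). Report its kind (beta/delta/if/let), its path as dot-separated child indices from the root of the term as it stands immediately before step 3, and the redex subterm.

Answer: delta at root : (4 - 9)

Derivation:
step 0: (let x = (4 - 9) in (if false then 0 else x))
step 1: [let@root] (if false then 0 else (4 - 9))
step 2: [if@root] (4 - 9)
step 3: [delta@root] -5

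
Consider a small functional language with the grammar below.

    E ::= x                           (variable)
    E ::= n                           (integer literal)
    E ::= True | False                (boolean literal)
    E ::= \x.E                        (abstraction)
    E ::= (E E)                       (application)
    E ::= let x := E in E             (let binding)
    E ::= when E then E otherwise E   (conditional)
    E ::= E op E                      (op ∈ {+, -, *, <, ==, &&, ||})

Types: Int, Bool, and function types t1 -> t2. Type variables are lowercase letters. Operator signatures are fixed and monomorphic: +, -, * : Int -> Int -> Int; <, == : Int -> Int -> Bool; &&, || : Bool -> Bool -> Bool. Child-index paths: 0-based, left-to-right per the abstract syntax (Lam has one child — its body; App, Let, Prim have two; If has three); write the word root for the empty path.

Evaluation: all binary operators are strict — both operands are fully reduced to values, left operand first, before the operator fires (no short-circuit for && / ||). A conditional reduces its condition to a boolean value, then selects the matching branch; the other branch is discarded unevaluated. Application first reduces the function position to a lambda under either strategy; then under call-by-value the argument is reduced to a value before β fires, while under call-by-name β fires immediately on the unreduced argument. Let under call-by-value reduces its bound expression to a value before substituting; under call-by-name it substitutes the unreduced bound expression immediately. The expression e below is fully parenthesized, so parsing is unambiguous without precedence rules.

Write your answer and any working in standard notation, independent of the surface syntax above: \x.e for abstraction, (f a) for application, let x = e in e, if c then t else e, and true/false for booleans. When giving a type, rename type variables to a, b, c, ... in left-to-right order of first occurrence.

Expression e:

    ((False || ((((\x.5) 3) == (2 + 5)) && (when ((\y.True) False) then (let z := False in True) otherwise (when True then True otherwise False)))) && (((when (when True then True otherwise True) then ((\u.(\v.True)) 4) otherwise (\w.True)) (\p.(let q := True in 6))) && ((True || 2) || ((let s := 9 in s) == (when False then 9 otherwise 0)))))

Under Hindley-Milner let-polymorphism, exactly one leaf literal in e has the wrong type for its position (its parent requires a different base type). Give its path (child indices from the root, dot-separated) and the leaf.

Working:
  unify Bool ~ Bool
\x._ : a -> Int
  unify a -> Int ~ Int -> b
  unify a ~ Int
  unify Int ~ b
_ _ : Int
  unify Int ~ Int
  unify Int ~ Int
  unify Int ~ Int
  unify Int ~ Int
  unify Bool ~ Bool
\y._ : c -> Bool
  unify c -> Bool ~ Bool -> d
  unify c ~ Bool
  unify Bool ~ d
_ _ : Bool
  unify Bool ~ Bool
let z : Bool
  unify Bool ~ Bool
  unify Bool ~ Bool
  unify Bool ~ Bool
  unify Bool ~ Bool
  unify Bool ~ Bool
  unify Bool ~ Bool
  unify Bool ~ Bool
  unify Bool ~ Bool
  unify Bool ~ Bool
\v._ : f -> Bool
\u._ : e -> f -> Bool
  unify e -> f -> Bool ~ Int -> g
  unify e ~ Int
  unify f -> Bool ~ g
_ _ : f -> Bool
\w._ : h -> Bool
  unify f -> Bool ~ h -> Bool
  unify f ~ h
  unify Bool ~ Bool
let q : Bool
\p._ : i -> Int
  unify h -> Bool ~ (i -> Int) -> j
  unify h ~ i -> Int
  unify Bool ~ j
_ _ : Bool
  unify Bool ~ Bool
  unify Bool ~ Bool
  unify Int ~ Bool
  FAIL: mismatch Int ~ Bool

Answer: 1.1.0.1 : 2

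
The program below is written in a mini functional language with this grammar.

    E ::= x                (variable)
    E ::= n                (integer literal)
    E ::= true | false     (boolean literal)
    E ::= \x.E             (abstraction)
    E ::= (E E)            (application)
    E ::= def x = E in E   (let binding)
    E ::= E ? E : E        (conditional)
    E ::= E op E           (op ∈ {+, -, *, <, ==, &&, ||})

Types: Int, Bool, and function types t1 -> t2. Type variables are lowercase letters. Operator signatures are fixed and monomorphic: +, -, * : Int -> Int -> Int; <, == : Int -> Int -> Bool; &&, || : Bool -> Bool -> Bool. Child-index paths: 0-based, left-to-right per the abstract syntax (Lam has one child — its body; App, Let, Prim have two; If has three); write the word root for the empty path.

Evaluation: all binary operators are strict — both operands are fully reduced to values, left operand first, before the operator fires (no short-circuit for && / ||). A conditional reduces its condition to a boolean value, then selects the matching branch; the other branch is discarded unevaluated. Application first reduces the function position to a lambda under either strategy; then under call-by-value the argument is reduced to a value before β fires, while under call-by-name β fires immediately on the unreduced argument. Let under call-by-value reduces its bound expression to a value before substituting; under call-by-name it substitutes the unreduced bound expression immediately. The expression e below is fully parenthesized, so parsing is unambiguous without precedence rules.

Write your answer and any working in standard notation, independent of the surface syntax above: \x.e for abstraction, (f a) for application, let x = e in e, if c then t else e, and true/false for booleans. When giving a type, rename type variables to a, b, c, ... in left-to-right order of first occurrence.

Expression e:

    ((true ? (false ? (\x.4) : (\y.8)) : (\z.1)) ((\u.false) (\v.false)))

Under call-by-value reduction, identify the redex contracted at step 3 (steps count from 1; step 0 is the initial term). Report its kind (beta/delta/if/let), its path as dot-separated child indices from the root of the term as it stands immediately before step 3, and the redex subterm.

Answer: beta at 1 : ((\u.false) (\v.false))

Working:
step 0: ((if true then (if false then (\x.4) else (\y.8)) else (\z.1)) ((\u.false) (\v.false)))
step 1: [if@0] ((if false then (\x.4) else (\y.8)) ((\u.false) (\v.false)))
step 2: [if@0] ((\y.8) ((\u.false) (\v.false)))
step 3: [beta@1] ((\y.8) false)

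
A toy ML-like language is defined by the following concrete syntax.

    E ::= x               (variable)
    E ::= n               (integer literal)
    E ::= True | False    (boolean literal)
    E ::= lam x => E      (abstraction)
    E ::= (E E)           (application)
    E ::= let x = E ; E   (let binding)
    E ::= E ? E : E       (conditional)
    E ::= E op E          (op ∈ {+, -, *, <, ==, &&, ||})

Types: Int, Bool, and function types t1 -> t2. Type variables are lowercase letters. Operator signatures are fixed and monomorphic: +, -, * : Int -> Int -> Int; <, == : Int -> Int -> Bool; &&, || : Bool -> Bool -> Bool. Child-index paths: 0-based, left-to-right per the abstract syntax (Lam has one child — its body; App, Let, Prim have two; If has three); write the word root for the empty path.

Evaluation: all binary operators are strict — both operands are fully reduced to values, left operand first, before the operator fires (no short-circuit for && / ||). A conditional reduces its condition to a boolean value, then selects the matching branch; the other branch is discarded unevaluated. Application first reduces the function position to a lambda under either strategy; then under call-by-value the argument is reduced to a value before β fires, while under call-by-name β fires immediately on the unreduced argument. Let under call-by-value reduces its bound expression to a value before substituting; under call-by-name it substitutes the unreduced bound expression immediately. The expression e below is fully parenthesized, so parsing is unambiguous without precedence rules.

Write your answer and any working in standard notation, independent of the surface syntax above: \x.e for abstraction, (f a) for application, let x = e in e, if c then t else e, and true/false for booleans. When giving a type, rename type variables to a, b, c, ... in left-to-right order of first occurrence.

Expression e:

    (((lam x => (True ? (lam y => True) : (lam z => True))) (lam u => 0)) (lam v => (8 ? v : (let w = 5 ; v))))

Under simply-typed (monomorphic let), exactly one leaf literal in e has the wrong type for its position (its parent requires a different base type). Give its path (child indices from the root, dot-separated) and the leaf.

Derivation:
  unify Bool ~ Bool
\y._ : b -> Bool
\z._ : c -> Bool
  unify b -> Bool ~ c -> Bool
  unify b ~ c
  unify Bool ~ Bool
\x._ : a -> c -> Bool
\u._ : d -> Int
  unify a -> c -> Bool ~ (d -> Int) -> e
  unify a ~ d -> Int
  unify c -> Bool ~ e
_ _ : c -> Bool
  unify Int ~ Bool
  FAIL: mismatch Int ~ Bool

Answer: 1.0.0 : 8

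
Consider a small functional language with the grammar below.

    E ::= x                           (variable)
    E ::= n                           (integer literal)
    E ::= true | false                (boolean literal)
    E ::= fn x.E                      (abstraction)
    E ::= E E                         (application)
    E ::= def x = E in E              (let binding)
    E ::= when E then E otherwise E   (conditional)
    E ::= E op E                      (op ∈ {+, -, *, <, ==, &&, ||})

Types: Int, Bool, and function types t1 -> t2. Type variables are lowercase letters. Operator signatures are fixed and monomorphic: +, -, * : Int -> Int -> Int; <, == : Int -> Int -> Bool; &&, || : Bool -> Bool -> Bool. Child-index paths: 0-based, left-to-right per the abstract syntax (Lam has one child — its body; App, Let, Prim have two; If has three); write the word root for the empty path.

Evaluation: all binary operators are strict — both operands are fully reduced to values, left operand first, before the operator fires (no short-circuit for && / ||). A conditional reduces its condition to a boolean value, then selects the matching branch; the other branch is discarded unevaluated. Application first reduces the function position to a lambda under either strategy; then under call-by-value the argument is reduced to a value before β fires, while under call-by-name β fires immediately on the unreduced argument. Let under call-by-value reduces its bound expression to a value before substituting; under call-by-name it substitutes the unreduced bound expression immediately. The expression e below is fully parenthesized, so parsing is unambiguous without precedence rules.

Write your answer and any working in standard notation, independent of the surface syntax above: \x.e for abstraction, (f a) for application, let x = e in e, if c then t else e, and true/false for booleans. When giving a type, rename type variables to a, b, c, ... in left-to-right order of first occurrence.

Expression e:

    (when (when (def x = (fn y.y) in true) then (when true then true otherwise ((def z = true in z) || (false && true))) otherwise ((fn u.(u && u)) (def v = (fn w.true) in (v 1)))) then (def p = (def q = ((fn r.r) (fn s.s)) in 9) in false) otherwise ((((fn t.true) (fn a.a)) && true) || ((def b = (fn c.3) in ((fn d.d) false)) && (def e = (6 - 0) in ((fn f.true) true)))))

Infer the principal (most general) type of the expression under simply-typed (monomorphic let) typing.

Answer: Bool

Derivation:
y : a
\y._ : a -> a
let x : a -> a
  unify Bool ~ Bool
  unify Bool ~ Bool
let z : Bool
z : Bool
  unify Bool ~ Bool
  unify Bool ~ Bool
  unify Bool ~ Bool
  unify Bool ~ Bool
  unify Bool ~ Bool
u : b
  unify b ~ Bool
u : Bool
  unify Bool ~ Bool
\u._ : Bool -> Bool
\w._ : c -> Bool
let v : c -> Bool
v : c -> Bool
  unify c -> Bool ~ Int -> d
  unify c ~ Int
  unify Bool ~ d
_ _ : Bool
  unify Bool -> Bool ~ Bool -> e
  unify Bool ~ Bool
  unify Bool ~ e
_ _ : Bool
  unify Bool ~ Bool
  unify Bool ~ Bool
r : f
\r._ : f -> f
s : g
\s._ : g -> g
  unify f -> f ~ (g -> g) -> h
  unify f ~ g -> g
  unify g -> g ~ h
_ _ : g -> g
let q : g -> g
let p : Int
\t._ : i -> Bool
a : j
\a._ : j -> j
  unify i -> Bool ~ (j -> j) -> k
  unify i ~ j -> j
  unify Bool ~ k
_ _ : Bool
  unify Bool ~ Bool
  unify Bool ~ Bool
  unify Bool ~ Bool
\c._ : l -> Int
let b : l -> Int
d : m
\d._ : m -> m
  unify m -> m ~ Bool -> n
  unify m ~ Bool
  unify Bool ~ n
_ _ : Bool
  unify Bool ~ Bool
  unify Int ~ Int
  unify Int ~ Int
let e : Int
\f._ : o -> Bool
  unify o -> Bool ~ Bool -> p
  unify o ~ Bool
  unify Bool ~ p
_ _ : Bool
  unify Bool ~ Bool
  unify Bool ~ Bool
  unify Bool ~ Bool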